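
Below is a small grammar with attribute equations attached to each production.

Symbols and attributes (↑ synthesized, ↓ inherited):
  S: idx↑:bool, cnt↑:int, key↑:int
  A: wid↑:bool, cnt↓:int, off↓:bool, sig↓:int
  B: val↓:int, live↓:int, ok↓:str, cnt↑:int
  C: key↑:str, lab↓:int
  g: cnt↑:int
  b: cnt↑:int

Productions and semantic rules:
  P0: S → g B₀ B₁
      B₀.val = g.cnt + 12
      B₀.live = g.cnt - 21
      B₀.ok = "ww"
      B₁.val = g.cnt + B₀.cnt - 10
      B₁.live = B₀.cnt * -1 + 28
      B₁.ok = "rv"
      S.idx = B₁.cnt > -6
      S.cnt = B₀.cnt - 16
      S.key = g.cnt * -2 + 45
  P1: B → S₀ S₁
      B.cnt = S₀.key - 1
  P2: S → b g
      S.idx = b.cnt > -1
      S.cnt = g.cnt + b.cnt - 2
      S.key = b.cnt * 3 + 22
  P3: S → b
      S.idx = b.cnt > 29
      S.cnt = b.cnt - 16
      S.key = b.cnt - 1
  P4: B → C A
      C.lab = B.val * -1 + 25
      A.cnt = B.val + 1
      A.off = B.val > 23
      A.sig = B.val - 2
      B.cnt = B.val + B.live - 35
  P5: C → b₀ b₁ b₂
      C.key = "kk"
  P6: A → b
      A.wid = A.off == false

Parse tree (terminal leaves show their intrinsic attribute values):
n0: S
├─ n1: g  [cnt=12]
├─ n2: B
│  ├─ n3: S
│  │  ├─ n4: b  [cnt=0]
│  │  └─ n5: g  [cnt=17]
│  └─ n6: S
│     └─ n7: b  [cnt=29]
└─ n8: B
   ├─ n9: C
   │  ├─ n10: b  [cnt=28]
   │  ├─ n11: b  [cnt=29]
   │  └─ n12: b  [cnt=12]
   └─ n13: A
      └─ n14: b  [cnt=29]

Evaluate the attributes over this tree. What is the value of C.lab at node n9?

1. n1.cnt = 12  [terminal]
2. n2.val = 24  [g.cnt + 12]
3. n2.live = -9  [g.cnt - 21]
4. n2.ok = "ww"  ["ww"]
5. n4.cnt = 0  [terminal]
6. n5.cnt = 17  [terminal]
7. n3.idx = true  [b.cnt > -1]
8. n3.cnt = 15  [g.cnt + b.cnt - 2]
9. n3.key = 22  [b.cnt * 3 + 22]
10. n7.cnt = 29  [terminal]
11. n6.idx = false  [b.cnt > 29]
12. n6.cnt = 13  [b.cnt - 16]
13. n6.key = 28  [b.cnt - 1]
14. n2.cnt = 21  [S₀.key - 1]
15. n8.val = 23  [g.cnt + B₀.cnt - 10]
16. n8.live = 7  [B₀.cnt * -1 + 28]
17. n8.ok = "rv"  ["rv"]
18. n9.lab = 2  [B.val * -1 + 25]
19. n10.cnt = 28  [terminal]
20. n11.cnt = 29  [terminal]
21. n12.cnt = 12  [terminal]
22. n9.key = "kk"  ["kk"]
23. n13.cnt = 24  [B.val + 1]
24. n13.off = false  [B.val > 23]
25. n13.sig = 21  [B.val - 2]
26. n14.cnt = 29  [terminal]
27. n13.wid = true  [A.off == false]
28. n8.cnt = -5  [B.val + B.live - 35]
29. n0.idx = true  [B₁.cnt > -6]
30. n0.cnt = 5  [B₀.cnt - 16]
31. n0.key = 21  [g.cnt * -2 + 45]

2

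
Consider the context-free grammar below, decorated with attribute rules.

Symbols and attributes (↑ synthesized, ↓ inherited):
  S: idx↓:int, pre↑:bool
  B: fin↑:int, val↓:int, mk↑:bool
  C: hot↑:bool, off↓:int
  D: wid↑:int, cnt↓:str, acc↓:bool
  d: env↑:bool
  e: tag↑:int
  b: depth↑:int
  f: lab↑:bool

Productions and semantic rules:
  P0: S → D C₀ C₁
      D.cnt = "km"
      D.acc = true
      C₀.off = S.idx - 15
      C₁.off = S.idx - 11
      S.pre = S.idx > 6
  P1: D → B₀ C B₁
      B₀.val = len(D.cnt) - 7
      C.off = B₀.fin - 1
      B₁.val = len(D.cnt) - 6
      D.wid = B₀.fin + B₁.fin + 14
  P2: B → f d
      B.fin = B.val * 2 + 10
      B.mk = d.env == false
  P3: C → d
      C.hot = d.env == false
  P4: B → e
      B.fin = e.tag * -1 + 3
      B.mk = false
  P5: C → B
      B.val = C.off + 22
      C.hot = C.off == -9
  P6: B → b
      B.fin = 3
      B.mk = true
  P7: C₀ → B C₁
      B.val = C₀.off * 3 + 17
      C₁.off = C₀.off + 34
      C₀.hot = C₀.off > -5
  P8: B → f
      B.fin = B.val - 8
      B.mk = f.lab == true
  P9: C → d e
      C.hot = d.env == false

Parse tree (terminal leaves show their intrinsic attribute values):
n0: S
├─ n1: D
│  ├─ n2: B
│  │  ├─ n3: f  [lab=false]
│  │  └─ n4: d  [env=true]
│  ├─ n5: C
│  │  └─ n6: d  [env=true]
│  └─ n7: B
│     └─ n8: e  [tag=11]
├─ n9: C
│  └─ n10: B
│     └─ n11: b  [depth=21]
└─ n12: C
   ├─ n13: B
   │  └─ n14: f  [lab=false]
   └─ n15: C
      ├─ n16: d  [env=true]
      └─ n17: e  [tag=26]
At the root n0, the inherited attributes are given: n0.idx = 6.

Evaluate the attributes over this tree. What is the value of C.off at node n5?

-1

1. n0.idx = 6  [given at root]
2. n1.cnt = "km"  ["km"]
3. n1.acc = true  [true]
4. n2.val = -5  [len(D.cnt) - 7]
5. n3.lab = false  [terminal]
6. n4.env = true  [terminal]
7. n2.fin = 0  [B.val * 2 + 10]
8. n2.mk = false  [d.env == false]
9. n5.off = -1  [B₀.fin - 1]
10. n6.env = true  [terminal]
11. n5.hot = false  [d.env == false]
12. n7.val = -4  [len(D.cnt) - 6]
13. n8.tag = 11  [terminal]
14. n7.fin = -8  [e.tag * -1 + 3]
15. n7.mk = false  [false]
16. n1.wid = 6  [B₀.fin + B₁.fin + 14]
17. n9.off = -9  [S.idx - 15]
18. n10.val = 13  [C.off + 22]
19. n11.depth = 21  [terminal]
20. n10.fin = 3  [3]
21. n10.mk = true  [true]
22. n9.hot = true  [C.off == -9]
23. n12.off = -5  [S.idx - 11]
24. n13.val = 2  [C₀.off * 3 + 17]
25. n14.lab = false  [terminal]
26. n13.fin = -6  [B.val - 8]
27. n13.mk = false  [f.lab == true]
28. n15.off = 29  [C₀.off + 34]
29. n16.env = true  [terminal]
30. n17.tag = 26  [terminal]
31. n15.hot = false  [d.env == false]
32. n12.hot = false  [C₀.off > -5]
33. n0.pre = false  [S.idx > 6]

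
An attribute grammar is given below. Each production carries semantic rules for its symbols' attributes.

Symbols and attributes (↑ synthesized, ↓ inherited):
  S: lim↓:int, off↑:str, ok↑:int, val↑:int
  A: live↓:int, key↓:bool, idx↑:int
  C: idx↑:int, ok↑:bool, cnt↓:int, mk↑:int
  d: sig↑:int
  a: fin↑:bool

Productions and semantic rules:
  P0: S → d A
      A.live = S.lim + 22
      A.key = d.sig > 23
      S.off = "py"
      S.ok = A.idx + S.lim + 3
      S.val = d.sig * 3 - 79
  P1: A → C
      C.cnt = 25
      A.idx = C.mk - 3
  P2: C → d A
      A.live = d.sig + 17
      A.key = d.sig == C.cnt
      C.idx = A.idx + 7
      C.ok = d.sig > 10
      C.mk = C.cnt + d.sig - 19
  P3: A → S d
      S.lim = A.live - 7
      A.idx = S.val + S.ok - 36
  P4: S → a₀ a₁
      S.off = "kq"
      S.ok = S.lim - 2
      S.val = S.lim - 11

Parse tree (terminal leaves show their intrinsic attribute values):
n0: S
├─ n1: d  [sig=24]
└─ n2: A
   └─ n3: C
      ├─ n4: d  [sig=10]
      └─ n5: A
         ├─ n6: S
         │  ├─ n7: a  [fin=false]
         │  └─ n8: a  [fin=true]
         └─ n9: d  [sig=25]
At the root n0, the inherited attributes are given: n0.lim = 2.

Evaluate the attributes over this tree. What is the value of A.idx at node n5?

1. n0.lim = 2  [given at root]
2. n1.sig = 24  [terminal]
3. n2.live = 24  [S.lim + 22]
4. n2.key = true  [d.sig > 23]
5. n3.cnt = 25  [25]
6. n4.sig = 10  [terminal]
7. n5.live = 27  [d.sig + 17]
8. n5.key = false  [d.sig == C.cnt]
9. n6.lim = 20  [A.live - 7]
10. n7.fin = false  [terminal]
11. n8.fin = true  [terminal]
12. n6.off = "kq"  ["kq"]
13. n6.ok = 18  [S.lim - 2]
14. n6.val = 9  [S.lim - 11]
15. n9.sig = 25  [terminal]
16. n5.idx = -9  [S.val + S.ok - 36]
17. n3.idx = -2  [A.idx + 7]
18. n3.ok = false  [d.sig > 10]
19. n3.mk = 16  [C.cnt + d.sig - 19]
20. n2.idx = 13  [C.mk - 3]
21. n0.off = "py"  ["py"]
22. n0.ok = 18  [A.idx + S.lim + 3]
23. n0.val = -7  [d.sig * 3 - 79]

-9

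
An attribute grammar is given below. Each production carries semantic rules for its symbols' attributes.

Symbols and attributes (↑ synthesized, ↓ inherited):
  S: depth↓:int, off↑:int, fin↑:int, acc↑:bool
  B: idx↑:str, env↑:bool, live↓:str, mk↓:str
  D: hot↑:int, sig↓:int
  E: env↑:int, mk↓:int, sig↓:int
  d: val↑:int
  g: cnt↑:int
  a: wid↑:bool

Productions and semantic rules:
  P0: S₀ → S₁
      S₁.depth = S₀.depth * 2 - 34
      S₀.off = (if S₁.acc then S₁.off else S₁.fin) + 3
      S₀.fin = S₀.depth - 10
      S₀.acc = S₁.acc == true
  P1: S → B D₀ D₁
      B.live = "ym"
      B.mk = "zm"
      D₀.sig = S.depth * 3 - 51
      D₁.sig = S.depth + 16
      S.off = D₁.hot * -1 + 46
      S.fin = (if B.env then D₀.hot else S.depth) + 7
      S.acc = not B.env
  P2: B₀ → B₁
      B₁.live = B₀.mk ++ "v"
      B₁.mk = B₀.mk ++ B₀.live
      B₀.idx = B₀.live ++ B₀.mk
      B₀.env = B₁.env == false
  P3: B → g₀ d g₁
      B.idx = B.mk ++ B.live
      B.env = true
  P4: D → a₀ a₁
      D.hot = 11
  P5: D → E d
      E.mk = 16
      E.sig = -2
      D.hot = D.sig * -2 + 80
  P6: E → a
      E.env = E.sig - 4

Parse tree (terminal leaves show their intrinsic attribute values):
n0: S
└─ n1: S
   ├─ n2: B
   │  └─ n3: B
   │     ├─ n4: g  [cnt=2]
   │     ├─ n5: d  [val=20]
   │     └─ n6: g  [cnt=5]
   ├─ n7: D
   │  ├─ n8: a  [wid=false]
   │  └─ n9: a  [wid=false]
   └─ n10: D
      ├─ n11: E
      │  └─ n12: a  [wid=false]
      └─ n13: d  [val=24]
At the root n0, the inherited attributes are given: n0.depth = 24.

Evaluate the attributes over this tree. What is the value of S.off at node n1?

1. n0.depth = 24  [given at root]
2. n1.depth = 14  [S₀.depth * 2 - 34]
3. n2.live = "ym"  ["ym"]
4. n2.mk = "zm"  ["zm"]
5. n3.live = "zmv"  [B₀.mk ++ "v"]
6. n3.mk = "zmym"  [B₀.mk ++ B₀.live]
7. n4.cnt = 2  [terminal]
8. n5.val = 20  [terminal]
9. n6.cnt = 5  [terminal]
10. n3.idx = "zmymzmv"  [B.mk ++ B.live]
11. n3.env = true  [true]
12. n2.idx = "ymzm"  [B₀.live ++ B₀.mk]
13. n2.env = false  [B₁.env == false]
14. n7.sig = -9  [S.depth * 3 - 51]
15. n8.wid = false  [terminal]
16. n9.wid = false  [terminal]
17. n7.hot = 11  [11]
18. n10.sig = 30  [S.depth + 16]
19. n11.mk = 16  [16]
20. n11.sig = -2  [-2]
21. n12.wid = false  [terminal]
22. n11.env = -6  [E.sig - 4]
23. n13.val = 24  [terminal]
24. n10.hot = 20  [D.sig * -2 + 80]
25. n1.off = 26  [D₁.hot * -1 + 46]
26. n1.fin = 21  [(if B.env then D₀.hot else S.depth) + 7]
27. n1.acc = true  [not B.env]
28. n0.off = 29  [(if S₁.acc then S₁.off else S₁.fin) + 3]
29. n0.fin = 14  [S₀.depth - 10]
30. n0.acc = true  [S₁.acc == true]

26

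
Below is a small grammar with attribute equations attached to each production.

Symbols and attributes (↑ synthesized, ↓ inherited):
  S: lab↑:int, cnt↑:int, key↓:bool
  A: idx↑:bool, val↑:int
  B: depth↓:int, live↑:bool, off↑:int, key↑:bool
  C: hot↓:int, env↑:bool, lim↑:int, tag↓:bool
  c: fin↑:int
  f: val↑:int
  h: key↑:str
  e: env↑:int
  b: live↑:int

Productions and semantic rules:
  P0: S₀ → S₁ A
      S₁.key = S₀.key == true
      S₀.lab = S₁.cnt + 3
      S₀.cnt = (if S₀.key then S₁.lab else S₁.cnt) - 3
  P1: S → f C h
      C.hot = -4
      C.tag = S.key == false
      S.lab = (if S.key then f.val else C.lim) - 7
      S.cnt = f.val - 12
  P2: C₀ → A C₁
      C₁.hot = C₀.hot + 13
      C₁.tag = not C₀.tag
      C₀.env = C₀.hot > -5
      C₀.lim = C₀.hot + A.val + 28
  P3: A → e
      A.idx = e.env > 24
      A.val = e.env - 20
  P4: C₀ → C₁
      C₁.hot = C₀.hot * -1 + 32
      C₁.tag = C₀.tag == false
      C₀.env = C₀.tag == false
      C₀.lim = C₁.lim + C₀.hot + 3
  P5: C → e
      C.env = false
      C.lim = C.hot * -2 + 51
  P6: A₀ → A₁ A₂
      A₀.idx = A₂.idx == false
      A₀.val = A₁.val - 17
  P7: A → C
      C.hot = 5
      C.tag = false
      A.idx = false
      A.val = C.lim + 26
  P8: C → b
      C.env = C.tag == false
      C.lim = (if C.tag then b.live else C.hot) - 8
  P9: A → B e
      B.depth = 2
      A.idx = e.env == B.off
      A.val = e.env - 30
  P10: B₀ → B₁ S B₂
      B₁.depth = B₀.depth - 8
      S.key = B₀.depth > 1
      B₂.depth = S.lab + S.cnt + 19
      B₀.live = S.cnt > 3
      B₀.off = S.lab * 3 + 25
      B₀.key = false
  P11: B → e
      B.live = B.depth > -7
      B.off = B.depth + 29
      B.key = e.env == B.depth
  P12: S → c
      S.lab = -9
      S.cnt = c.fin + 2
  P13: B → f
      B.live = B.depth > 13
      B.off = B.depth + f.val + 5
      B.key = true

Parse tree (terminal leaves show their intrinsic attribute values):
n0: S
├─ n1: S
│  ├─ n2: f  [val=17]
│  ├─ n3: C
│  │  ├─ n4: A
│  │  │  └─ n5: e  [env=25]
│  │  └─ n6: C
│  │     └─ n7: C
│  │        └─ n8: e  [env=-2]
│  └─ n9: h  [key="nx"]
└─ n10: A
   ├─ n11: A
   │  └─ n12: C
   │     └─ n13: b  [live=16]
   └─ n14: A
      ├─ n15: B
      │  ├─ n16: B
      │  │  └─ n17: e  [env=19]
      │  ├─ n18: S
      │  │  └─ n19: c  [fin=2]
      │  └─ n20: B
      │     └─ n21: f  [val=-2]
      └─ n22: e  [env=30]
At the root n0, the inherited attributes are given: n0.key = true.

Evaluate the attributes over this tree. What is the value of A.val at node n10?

1. n0.key = true  [given at root]
2. n1.key = true  [S₀.key == true]
3. n2.val = 17  [terminal]
4. n3.hot = -4  [-4]
5. n3.tag = false  [S.key == false]
6. n5.env = 25  [terminal]
7. n4.idx = true  [e.env > 24]
8. n4.val = 5  [e.env - 20]
9. n6.hot = 9  [C₀.hot + 13]
10. n6.tag = true  [not C₀.tag]
11. n7.hot = 23  [C₀.hot * -1 + 32]
12. n7.tag = false  [C₀.tag == false]
13. n8.env = -2  [terminal]
14. n7.env = false  [false]
15. n7.lim = 5  [C.hot * -2 + 51]
16. n6.env = false  [C₀.tag == false]
17. n6.lim = 17  [C₁.lim + C₀.hot + 3]
18. n3.env = true  [C₀.hot > -5]
19. n3.lim = 29  [C₀.hot + A.val + 28]
20. n9.key = "nx"  [terminal]
21. n1.lab = 10  [(if S.key then f.val else C.lim) - 7]
22. n1.cnt = 5  [f.val - 12]
23. n12.hot = 5  [5]
24. n12.tag = false  [false]
25. n13.live = 16  [terminal]
26. n12.env = true  [C.tag == false]
27. n12.lim = -3  [(if C.tag then b.live else C.hot) - 8]
28. n11.idx = false  [false]
29. n11.val = 23  [C.lim + 26]
30. n15.depth = 2  [2]
31. n16.depth = -6  [B₀.depth - 8]
32. n17.env = 19  [terminal]
33. n16.live = true  [B.depth > -7]
34. n16.off = 23  [B.depth + 29]
35. n16.key = false  [e.env == B.depth]
36. n18.key = true  [B₀.depth > 1]
37. n19.fin = 2  [terminal]
38. n18.lab = -9  [-9]
39. n18.cnt = 4  [c.fin + 2]
40. n20.depth = 14  [S.lab + S.cnt + 19]
41. n21.val = -2  [terminal]
42. n20.live = true  [B.depth > 13]
43. n20.off = 17  [B.depth + f.val + 5]
44. n20.key = true  [true]
45. n15.live = true  [S.cnt > 3]
46. n15.off = -2  [S.lab * 3 + 25]
47. n15.key = false  [false]
48. n22.env = 30  [terminal]
49. n14.idx = false  [e.env == B.off]
50. n14.val = 0  [e.env - 30]
51. n10.idx = true  [A₂.idx == false]
52. n10.val = 6  [A₁.val - 17]
53. n0.lab = 8  [S₁.cnt + 3]
54. n0.cnt = 7  [(if S₀.key then S₁.lab else S₁.cnt) - 3]

6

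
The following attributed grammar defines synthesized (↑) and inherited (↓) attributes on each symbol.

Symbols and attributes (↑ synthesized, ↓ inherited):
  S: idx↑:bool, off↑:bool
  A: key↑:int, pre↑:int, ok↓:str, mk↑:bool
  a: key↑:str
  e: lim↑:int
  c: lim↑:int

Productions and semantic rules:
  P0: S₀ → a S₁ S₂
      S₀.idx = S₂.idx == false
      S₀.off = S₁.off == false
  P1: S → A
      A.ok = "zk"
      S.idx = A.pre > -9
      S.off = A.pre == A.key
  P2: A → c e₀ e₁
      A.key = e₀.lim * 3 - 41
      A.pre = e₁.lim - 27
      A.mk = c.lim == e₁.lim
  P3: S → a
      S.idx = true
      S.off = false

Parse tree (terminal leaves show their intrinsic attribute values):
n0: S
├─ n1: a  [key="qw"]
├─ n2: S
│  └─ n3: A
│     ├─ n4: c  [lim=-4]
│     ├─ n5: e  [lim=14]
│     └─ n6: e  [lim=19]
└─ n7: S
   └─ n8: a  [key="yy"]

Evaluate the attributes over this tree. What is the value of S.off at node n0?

true

1. n1.key = "qw"  [terminal]
2. n3.ok = "zk"  ["zk"]
3. n4.lim = -4  [terminal]
4. n5.lim = 14  [terminal]
5. n6.lim = 19  [terminal]
6. n3.key = 1  [e₀.lim * 3 - 41]
7. n3.pre = -8  [e₁.lim - 27]
8. n3.mk = false  [c.lim == e₁.lim]
9. n2.idx = true  [A.pre > -9]
10. n2.off = false  [A.pre == A.key]
11. n8.key = "yy"  [terminal]
12. n7.idx = true  [true]
13. n7.off = false  [false]
14. n0.idx = false  [S₂.idx == false]
15. n0.off = true  [S₁.off == false]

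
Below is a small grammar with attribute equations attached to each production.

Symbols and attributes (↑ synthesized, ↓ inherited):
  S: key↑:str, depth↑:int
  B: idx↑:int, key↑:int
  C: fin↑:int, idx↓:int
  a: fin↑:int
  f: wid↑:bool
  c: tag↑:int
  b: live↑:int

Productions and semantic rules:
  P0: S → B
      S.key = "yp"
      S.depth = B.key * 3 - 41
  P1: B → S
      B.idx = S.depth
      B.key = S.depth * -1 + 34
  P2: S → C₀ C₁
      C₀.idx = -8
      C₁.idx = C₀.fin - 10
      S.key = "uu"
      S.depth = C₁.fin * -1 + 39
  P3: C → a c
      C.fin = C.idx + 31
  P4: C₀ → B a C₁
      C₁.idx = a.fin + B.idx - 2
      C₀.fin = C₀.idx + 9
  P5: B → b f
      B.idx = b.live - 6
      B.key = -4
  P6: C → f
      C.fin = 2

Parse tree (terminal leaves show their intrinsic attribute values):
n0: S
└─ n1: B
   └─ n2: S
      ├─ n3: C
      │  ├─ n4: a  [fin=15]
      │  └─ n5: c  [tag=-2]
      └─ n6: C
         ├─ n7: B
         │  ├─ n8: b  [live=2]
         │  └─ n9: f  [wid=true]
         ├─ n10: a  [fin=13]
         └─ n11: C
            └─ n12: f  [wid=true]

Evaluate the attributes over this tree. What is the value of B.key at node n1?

17

1. n3.idx = -8  [-8]
2. n4.fin = 15  [terminal]
3. n5.tag = -2  [terminal]
4. n3.fin = 23  [C.idx + 31]
5. n6.idx = 13  [C₀.fin - 10]
6. n8.live = 2  [terminal]
7. n9.wid = true  [terminal]
8. n7.idx = -4  [b.live - 6]
9. n7.key = -4  [-4]
10. n10.fin = 13  [terminal]
11. n11.idx = 7  [a.fin + B.idx - 2]
12. n12.wid = true  [terminal]
13. n11.fin = 2  [2]
14. n6.fin = 22  [C₀.idx + 9]
15. n2.key = "uu"  ["uu"]
16. n2.depth = 17  [C₁.fin * -1 + 39]
17. n1.idx = 17  [S.depth]
18. n1.key = 17  [S.depth * -1 + 34]
19. n0.key = "yp"  ["yp"]
20. n0.depth = 10  [B.key * 3 - 41]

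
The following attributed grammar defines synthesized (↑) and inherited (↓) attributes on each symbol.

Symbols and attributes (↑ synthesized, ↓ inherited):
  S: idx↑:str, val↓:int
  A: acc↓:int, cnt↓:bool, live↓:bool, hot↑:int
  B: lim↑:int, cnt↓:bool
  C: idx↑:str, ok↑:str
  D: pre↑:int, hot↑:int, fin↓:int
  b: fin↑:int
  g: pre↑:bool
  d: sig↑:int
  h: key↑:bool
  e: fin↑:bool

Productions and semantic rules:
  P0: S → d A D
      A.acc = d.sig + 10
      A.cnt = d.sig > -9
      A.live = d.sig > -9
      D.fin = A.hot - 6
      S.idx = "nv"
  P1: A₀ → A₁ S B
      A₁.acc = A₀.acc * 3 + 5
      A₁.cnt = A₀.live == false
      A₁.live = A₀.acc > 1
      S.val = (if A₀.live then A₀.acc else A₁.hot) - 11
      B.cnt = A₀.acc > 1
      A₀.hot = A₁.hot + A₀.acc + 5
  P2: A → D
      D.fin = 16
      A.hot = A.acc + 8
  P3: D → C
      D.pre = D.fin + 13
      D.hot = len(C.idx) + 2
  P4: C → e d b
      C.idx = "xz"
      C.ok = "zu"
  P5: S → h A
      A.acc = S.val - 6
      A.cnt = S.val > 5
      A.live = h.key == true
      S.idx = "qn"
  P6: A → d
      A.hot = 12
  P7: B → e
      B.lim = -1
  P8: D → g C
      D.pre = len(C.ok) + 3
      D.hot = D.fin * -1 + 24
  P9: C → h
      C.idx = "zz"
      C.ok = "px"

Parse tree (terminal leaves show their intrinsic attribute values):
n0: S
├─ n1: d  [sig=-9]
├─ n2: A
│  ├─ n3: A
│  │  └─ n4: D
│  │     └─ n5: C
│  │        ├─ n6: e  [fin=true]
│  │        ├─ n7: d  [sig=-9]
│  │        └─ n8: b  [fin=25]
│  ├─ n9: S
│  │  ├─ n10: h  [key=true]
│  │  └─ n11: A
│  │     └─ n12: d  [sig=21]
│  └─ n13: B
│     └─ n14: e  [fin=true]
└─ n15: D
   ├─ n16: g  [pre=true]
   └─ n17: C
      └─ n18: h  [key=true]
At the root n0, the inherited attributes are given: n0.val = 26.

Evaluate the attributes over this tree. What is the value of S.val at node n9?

5

1. n0.val = 26  [given at root]
2. n1.sig = -9  [terminal]
3. n2.acc = 1  [d.sig + 10]
4. n2.cnt = false  [d.sig > -9]
5. n2.live = false  [d.sig > -9]
6. n3.acc = 8  [A₀.acc * 3 + 5]
7. n3.cnt = true  [A₀.live == false]
8. n3.live = false  [A₀.acc > 1]
9. n4.fin = 16  [16]
10. n6.fin = true  [terminal]
11. n7.sig = -9  [terminal]
12. n8.fin = 25  [terminal]
13. n5.idx = "xz"  ["xz"]
14. n5.ok = "zu"  ["zu"]
15. n4.pre = 29  [D.fin + 13]
16. n4.hot = 4  [len(C.idx) + 2]
17. n3.hot = 16  [A.acc + 8]
18. n9.val = 5  [(if A₀.live then A₀.acc else A₁.hot) - 11]
19. n10.key = true  [terminal]
20. n11.acc = -1  [S.val - 6]
21. n11.cnt = false  [S.val > 5]
22. n11.live = true  [h.key == true]
23. n12.sig = 21  [terminal]
24. n11.hot = 12  [12]
25. n9.idx = "qn"  ["qn"]
26. n13.cnt = false  [A₀.acc > 1]
27. n14.fin = true  [terminal]
28. n13.lim = -1  [-1]
29. n2.hot = 22  [A₁.hot + A₀.acc + 5]
30. n15.fin = 16  [A.hot - 6]
31. n16.pre = true  [terminal]
32. n18.key = true  [terminal]
33. n17.idx = "zz"  ["zz"]
34. n17.ok = "px"  ["px"]
35. n15.pre = 5  [len(C.ok) + 3]
36. n15.hot = 8  [D.fin * -1 + 24]
37. n0.idx = "nv"  ["nv"]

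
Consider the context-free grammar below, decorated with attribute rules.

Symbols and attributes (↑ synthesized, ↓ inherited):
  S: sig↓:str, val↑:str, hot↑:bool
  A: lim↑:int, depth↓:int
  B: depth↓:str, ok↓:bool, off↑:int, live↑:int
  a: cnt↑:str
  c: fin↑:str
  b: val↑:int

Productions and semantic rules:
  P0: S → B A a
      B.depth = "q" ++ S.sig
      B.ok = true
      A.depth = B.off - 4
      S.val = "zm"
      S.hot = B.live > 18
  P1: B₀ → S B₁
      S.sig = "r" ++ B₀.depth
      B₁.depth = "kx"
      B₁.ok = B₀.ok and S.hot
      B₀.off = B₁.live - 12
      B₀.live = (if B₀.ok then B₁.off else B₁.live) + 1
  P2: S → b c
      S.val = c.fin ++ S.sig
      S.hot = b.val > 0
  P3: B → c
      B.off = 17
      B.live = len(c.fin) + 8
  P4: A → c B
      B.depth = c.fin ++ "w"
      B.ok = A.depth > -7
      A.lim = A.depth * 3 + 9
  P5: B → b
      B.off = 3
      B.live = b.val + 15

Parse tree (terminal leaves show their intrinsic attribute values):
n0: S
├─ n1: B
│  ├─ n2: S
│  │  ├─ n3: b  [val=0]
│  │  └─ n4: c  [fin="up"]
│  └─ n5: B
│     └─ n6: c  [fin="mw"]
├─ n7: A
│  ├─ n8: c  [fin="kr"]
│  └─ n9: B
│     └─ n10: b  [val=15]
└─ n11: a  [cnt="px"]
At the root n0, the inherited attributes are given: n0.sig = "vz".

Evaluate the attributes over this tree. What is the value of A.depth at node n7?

-6

1. n0.sig = "vz"  [given at root]
2. n1.depth = "qvz"  ["q" ++ S.sig]
3. n1.ok = true  [true]
4. n2.sig = "rqvz"  ["r" ++ B₀.depth]
5. n3.val = 0  [terminal]
6. n4.fin = "up"  [terminal]
7. n2.val = "uprqvz"  [c.fin ++ S.sig]
8. n2.hot = false  [b.val > 0]
9. n5.depth = "kx"  ["kx"]
10. n5.ok = false  [B₀.ok and S.hot]
11. n6.fin = "mw"  [terminal]
12. n5.off = 17  [17]
13. n5.live = 10  [len(c.fin) + 8]
14. n1.off = -2  [B₁.live - 12]
15. n1.live = 18  [(if B₀.ok then B₁.off else B₁.live) + 1]
16. n7.depth = -6  [B.off - 4]
17. n8.fin = "kr"  [terminal]
18. n9.depth = "krw"  [c.fin ++ "w"]
19. n9.ok = true  [A.depth > -7]
20. n10.val = 15  [terminal]
21. n9.off = 3  [3]
22. n9.live = 30  [b.val + 15]
23. n7.lim = -9  [A.depth * 3 + 9]
24. n11.cnt = "px"  [terminal]
25. n0.val = "zm"  ["zm"]
26. n0.hot = false  [B.live > 18]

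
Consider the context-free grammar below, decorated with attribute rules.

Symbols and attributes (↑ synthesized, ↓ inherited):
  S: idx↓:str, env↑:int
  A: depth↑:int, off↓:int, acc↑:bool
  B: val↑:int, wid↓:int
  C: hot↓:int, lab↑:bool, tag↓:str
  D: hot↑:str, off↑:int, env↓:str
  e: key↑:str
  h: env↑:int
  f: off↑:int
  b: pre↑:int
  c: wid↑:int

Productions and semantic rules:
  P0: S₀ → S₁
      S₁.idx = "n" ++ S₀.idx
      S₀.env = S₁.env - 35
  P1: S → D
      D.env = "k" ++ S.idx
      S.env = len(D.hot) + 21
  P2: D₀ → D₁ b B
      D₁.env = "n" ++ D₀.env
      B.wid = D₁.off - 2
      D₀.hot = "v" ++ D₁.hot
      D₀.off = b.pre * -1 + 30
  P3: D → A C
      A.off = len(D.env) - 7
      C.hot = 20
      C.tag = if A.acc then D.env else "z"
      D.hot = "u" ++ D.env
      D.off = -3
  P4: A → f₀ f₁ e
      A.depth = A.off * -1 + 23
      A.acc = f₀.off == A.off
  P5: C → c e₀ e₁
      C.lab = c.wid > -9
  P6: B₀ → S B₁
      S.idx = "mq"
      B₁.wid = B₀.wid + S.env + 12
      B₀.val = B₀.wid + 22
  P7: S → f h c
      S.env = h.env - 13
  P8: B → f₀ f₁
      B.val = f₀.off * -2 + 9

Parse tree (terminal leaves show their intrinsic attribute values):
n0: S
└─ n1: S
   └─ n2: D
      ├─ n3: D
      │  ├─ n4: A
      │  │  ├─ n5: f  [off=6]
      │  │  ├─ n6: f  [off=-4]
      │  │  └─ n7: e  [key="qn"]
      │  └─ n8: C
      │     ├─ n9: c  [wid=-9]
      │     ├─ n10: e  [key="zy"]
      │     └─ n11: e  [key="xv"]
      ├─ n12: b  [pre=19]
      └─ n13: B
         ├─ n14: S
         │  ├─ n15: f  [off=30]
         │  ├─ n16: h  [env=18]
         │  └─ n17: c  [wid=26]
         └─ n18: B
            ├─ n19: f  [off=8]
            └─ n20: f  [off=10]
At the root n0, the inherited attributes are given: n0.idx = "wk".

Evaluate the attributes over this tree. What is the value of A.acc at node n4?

1. n0.idx = "wk"  [given at root]
2. n1.idx = "nwk"  ["n" ++ S₀.idx]
3. n2.env = "knwk"  ["k" ++ S.idx]
4. n3.env = "nknwk"  ["n" ++ D₀.env]
5. n4.off = -2  [len(D.env) - 7]
6. n5.off = 6  [terminal]
7. n6.off = -4  [terminal]
8. n7.key = "qn"  [terminal]
9. n4.depth = 25  [A.off * -1 + 23]
10. n4.acc = false  [f₀.off == A.off]
11. n8.hot = 20  [20]
12. n8.tag = "z"  [if A.acc then D.env else "z"]
13. n9.wid = -9  [terminal]
14. n10.key = "zy"  [terminal]
15. n11.key = "xv"  [terminal]
16. n8.lab = false  [c.wid > -9]
17. n3.hot = "unknwk"  ["u" ++ D.env]
18. n3.off = -3  [-3]
19. n12.pre = 19  [terminal]
20. n13.wid = -5  [D₁.off - 2]
21. n14.idx = "mq"  ["mq"]
22. n15.off = 30  [terminal]
23. n16.env = 18  [terminal]
24. n17.wid = 26  [terminal]
25. n14.env = 5  [h.env - 13]
26. n18.wid = 12  [B₀.wid + S.env + 12]
27. n19.off = 8  [terminal]
28. n20.off = 10  [terminal]
29. n18.val = -7  [f₀.off * -2 + 9]
30. n13.val = 17  [B₀.wid + 22]
31. n2.hot = "vunknwk"  ["v" ++ D₁.hot]
32. n2.off = 11  [b.pre * -1 + 30]
33. n1.env = 28  [len(D.hot) + 21]
34. n0.env = -7  [S₁.env - 35]

false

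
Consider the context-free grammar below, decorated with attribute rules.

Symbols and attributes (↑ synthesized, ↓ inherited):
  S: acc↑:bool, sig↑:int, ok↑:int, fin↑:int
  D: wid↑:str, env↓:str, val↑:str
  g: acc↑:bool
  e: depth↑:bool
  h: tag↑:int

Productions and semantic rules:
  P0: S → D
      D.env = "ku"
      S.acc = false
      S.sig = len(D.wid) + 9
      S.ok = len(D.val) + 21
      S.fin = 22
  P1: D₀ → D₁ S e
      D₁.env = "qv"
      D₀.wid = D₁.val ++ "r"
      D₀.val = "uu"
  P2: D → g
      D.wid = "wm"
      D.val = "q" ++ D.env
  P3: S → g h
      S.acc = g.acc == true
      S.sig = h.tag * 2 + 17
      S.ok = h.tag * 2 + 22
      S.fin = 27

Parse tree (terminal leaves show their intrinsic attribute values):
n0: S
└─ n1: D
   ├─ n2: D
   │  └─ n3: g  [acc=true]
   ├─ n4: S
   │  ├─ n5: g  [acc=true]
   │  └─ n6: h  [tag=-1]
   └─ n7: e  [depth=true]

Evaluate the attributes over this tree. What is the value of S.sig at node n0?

1. n1.env = "ku"  ["ku"]
2. n2.env = "qv"  ["qv"]
3. n3.acc = true  [terminal]
4. n2.wid = "wm"  ["wm"]
5. n2.val = "qqv"  ["q" ++ D.env]
6. n5.acc = true  [terminal]
7. n6.tag = -1  [terminal]
8. n4.acc = true  [g.acc == true]
9. n4.sig = 15  [h.tag * 2 + 17]
10. n4.ok = 20  [h.tag * 2 + 22]
11. n4.fin = 27  [27]
12. n7.depth = true  [terminal]
13. n1.wid = "qqvr"  [D₁.val ++ "r"]
14. n1.val = "uu"  ["uu"]
15. n0.acc = false  [false]
16. n0.sig = 13  [len(D.wid) + 9]
17. n0.ok = 23  [len(D.val) + 21]
18. n0.fin = 22  [22]

13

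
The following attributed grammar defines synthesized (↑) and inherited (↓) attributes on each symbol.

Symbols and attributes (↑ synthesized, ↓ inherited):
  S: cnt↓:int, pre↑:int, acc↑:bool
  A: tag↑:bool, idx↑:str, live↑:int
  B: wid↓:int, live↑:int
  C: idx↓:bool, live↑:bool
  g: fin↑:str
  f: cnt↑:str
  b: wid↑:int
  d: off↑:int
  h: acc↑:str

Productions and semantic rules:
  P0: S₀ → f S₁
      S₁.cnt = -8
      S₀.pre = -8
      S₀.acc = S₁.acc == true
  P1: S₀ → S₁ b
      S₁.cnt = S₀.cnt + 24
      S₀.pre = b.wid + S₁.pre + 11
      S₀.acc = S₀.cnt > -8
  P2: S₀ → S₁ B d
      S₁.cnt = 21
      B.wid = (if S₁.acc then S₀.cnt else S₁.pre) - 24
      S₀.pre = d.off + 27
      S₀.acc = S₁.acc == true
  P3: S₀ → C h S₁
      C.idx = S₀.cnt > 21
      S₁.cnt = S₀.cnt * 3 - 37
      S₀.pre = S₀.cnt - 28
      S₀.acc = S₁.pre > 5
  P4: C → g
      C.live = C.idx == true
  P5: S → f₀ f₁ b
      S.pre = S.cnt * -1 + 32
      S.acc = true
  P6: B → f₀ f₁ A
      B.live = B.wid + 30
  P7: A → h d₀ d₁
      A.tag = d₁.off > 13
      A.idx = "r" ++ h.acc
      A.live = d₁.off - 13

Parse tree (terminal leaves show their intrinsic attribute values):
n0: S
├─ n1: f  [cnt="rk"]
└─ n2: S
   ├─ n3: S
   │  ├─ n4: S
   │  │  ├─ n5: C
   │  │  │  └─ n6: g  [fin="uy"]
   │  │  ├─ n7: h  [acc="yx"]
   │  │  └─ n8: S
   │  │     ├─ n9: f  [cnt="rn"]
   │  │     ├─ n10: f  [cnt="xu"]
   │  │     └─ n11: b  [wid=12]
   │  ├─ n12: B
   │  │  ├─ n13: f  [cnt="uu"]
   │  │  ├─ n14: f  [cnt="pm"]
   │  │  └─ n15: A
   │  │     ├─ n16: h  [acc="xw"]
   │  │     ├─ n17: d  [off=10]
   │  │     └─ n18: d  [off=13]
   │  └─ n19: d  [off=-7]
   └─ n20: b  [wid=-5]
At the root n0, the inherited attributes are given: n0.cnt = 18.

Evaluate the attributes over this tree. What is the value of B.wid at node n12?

-8

1. n0.cnt = 18  [given at root]
2. n1.cnt = "rk"  [terminal]
3. n2.cnt = -8  [-8]
4. n3.cnt = 16  [S₀.cnt + 24]
5. n4.cnt = 21  [21]
6. n5.idx = false  [S₀.cnt > 21]
7. n6.fin = "uy"  [terminal]
8. n5.live = false  [C.idx == true]
9. n7.acc = "yx"  [terminal]
10. n8.cnt = 26  [S₀.cnt * 3 - 37]
11. n9.cnt = "rn"  [terminal]
12. n10.cnt = "xu"  [terminal]
13. n11.wid = 12  [terminal]
14. n8.pre = 6  [S.cnt * -1 + 32]
15. n8.acc = true  [true]
16. n4.pre = -7  [S₀.cnt - 28]
17. n4.acc = true  [S₁.pre > 5]
18. n12.wid = -8  [(if S₁.acc then S₀.cnt else S₁.pre) - 24]
19. n13.cnt = "uu"  [terminal]
20. n14.cnt = "pm"  [terminal]
21. n16.acc = "xw"  [terminal]
22. n17.off = 10  [terminal]
23. n18.off = 13  [terminal]
24. n15.tag = false  [d₁.off > 13]
25. n15.idx = "rxw"  ["r" ++ h.acc]
26. n15.live = 0  [d₁.off - 13]
27. n12.live = 22  [B.wid + 30]
28. n19.off = -7  [terminal]
29. n3.pre = 20  [d.off + 27]
30. n3.acc = true  [S₁.acc == true]
31. n20.wid = -5  [terminal]
32. n2.pre = 26  [b.wid + S₁.pre + 11]
33. n2.acc = false  [S₀.cnt > -8]
34. n0.pre = -8  [-8]
35. n0.acc = false  [S₁.acc == true]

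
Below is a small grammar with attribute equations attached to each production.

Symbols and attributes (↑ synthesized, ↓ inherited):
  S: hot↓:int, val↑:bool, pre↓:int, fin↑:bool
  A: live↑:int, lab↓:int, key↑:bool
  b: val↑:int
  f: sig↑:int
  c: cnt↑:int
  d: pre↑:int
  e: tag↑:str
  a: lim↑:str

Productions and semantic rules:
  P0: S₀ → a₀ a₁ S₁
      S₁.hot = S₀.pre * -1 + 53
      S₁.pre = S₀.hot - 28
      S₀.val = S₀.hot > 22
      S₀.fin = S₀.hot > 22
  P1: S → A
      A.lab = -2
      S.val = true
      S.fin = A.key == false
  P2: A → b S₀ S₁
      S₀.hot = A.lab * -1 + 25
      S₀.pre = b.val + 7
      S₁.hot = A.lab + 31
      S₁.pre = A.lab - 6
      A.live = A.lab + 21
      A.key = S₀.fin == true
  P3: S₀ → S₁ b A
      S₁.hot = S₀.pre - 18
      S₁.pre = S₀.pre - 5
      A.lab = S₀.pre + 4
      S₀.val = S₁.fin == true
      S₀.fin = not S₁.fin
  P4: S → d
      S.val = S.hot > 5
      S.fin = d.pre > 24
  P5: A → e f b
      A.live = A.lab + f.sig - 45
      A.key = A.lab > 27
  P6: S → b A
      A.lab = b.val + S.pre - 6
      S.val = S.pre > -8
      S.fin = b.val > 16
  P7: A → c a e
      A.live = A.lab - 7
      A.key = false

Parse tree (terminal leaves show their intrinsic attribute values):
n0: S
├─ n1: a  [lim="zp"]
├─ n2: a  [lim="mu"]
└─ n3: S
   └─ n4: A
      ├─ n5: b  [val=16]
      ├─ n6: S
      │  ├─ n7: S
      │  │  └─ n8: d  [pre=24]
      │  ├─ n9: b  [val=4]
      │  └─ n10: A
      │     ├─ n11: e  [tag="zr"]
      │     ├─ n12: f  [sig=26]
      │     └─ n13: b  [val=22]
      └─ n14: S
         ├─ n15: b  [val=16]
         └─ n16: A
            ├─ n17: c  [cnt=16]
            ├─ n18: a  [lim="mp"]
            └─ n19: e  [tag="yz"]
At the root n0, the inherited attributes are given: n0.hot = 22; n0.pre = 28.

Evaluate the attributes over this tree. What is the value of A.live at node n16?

-5

1. n0.hot = 22  [given at root]
2. n0.pre = 28  [given at root]
3. n1.lim = "zp"  [terminal]
4. n2.lim = "mu"  [terminal]
5. n3.hot = 25  [S₀.pre * -1 + 53]
6. n3.pre = -6  [S₀.hot - 28]
7. n4.lab = -2  [-2]
8. n5.val = 16  [terminal]
9. n6.hot = 27  [A.lab * -1 + 25]
10. n6.pre = 23  [b.val + 7]
11. n7.hot = 5  [S₀.pre - 18]
12. n7.pre = 18  [S₀.pre - 5]
13. n8.pre = 24  [terminal]
14. n7.val = false  [S.hot > 5]
15. n7.fin = false  [d.pre > 24]
16. n9.val = 4  [terminal]
17. n10.lab = 27  [S₀.pre + 4]
18. n11.tag = "zr"  [terminal]
19. n12.sig = 26  [terminal]
20. n13.val = 22  [terminal]
21. n10.live = 8  [A.lab + f.sig - 45]
22. n10.key = false  [A.lab > 27]
23. n6.val = false  [S₁.fin == true]
24. n6.fin = true  [not S₁.fin]
25. n14.hot = 29  [A.lab + 31]
26. n14.pre = -8  [A.lab - 6]
27. n15.val = 16  [terminal]
28. n16.lab = 2  [b.val + S.pre - 6]
29. n17.cnt = 16  [terminal]
30. n18.lim = "mp"  [terminal]
31. n19.tag = "yz"  [terminal]
32. n16.live = -5  [A.lab - 7]
33. n16.key = false  [false]
34. n14.val = false  [S.pre > -8]
35. n14.fin = false  [b.val > 16]
36. n4.live = 19  [A.lab + 21]
37. n4.key = true  [S₀.fin == true]
38. n3.val = true  [true]
39. n3.fin = false  [A.key == false]
40. n0.val = false  [S₀.hot > 22]
41. n0.fin = false  [S₀.hot > 22]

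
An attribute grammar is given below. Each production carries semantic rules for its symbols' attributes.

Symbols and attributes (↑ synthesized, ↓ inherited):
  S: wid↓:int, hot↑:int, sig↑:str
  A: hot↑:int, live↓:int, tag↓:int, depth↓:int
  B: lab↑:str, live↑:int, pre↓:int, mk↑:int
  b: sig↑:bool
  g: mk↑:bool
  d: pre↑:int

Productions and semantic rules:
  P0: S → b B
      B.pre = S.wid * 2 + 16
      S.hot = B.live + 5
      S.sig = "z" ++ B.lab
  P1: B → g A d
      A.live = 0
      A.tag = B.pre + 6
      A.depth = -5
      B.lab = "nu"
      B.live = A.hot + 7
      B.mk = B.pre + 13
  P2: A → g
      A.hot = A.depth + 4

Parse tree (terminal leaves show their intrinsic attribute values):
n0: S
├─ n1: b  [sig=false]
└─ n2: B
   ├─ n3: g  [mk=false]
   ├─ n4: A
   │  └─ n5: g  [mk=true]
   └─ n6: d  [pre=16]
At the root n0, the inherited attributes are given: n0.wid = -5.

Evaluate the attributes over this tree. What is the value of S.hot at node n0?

1. n0.wid = -5  [given at root]
2. n1.sig = false  [terminal]
3. n2.pre = 6  [S.wid * 2 + 16]
4. n3.mk = false  [terminal]
5. n4.live = 0  [0]
6. n4.tag = 12  [B.pre + 6]
7. n4.depth = -5  [-5]
8. n5.mk = true  [terminal]
9. n4.hot = -1  [A.depth + 4]
10. n6.pre = 16  [terminal]
11. n2.lab = "nu"  ["nu"]
12. n2.live = 6  [A.hot + 7]
13. n2.mk = 19  [B.pre + 13]
14. n0.hot = 11  [B.live + 5]
15. n0.sig = "znu"  ["z" ++ B.lab]

11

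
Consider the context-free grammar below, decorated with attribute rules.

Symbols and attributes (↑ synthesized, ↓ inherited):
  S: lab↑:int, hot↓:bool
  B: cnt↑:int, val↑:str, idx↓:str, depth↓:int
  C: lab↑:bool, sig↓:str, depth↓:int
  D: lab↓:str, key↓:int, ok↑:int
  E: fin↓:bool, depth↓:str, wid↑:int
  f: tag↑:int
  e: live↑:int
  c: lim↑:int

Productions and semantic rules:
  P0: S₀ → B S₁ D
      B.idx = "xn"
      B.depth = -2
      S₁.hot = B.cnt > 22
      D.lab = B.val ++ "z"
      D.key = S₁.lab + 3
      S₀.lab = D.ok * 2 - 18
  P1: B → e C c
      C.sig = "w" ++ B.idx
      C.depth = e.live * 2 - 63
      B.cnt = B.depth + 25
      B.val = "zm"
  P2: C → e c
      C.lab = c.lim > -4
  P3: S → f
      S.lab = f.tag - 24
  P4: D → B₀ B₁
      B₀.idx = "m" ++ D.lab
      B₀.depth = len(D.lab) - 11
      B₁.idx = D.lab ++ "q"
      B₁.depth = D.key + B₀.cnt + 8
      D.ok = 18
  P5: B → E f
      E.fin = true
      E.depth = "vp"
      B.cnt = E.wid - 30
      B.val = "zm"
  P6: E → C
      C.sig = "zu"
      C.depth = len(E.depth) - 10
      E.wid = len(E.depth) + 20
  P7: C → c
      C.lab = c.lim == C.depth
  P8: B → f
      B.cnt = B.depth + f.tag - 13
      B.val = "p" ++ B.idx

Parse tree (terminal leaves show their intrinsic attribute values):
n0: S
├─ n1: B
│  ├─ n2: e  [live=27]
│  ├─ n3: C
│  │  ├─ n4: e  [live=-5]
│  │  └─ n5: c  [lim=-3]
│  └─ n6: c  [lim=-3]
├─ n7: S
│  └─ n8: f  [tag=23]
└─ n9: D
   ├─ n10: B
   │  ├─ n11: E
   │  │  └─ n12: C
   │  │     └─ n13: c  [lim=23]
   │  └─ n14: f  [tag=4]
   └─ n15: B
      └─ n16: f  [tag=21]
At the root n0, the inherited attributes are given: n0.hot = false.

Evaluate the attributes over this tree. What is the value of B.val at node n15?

"pzmzq"

1. n0.hot = false  [given at root]
2. n1.idx = "xn"  ["xn"]
3. n1.depth = -2  [-2]
4. n2.live = 27  [terminal]
5. n3.sig = "wxn"  ["w" ++ B.idx]
6. n3.depth = -9  [e.live * 2 - 63]
7. n4.live = -5  [terminal]
8. n5.lim = -3  [terminal]
9. n3.lab = true  [c.lim > -4]
10. n6.lim = -3  [terminal]
11. n1.cnt = 23  [B.depth + 25]
12. n1.val = "zm"  ["zm"]
13. n7.hot = true  [B.cnt > 22]
14. n8.tag = 23  [terminal]
15. n7.lab = -1  [f.tag - 24]
16. n9.lab = "zmz"  [B.val ++ "z"]
17. n9.key = 2  [S₁.lab + 3]
18. n10.idx = "mzmz"  ["m" ++ D.lab]
19. n10.depth = -8  [len(D.lab) - 11]
20. n11.fin = true  [true]
21. n11.depth = "vp"  ["vp"]
22. n12.sig = "zu"  ["zu"]
23. n12.depth = -8  [len(E.depth) - 10]
24. n13.lim = 23  [terminal]
25. n12.lab = false  [c.lim == C.depth]
26. n11.wid = 22  [len(E.depth) + 20]
27. n14.tag = 4  [terminal]
28. n10.cnt = -8  [E.wid - 30]
29. n10.val = "zm"  ["zm"]
30. n15.idx = "zmzq"  [D.lab ++ "q"]
31. n15.depth = 2  [D.key + B₀.cnt + 8]
32. n16.tag = 21  [terminal]
33. n15.cnt = 10  [B.depth + f.tag - 13]
34. n15.val = "pzmzq"  ["p" ++ B.idx]
35. n9.ok = 18  [18]
36. n0.lab = 18  [D.ok * 2 - 18]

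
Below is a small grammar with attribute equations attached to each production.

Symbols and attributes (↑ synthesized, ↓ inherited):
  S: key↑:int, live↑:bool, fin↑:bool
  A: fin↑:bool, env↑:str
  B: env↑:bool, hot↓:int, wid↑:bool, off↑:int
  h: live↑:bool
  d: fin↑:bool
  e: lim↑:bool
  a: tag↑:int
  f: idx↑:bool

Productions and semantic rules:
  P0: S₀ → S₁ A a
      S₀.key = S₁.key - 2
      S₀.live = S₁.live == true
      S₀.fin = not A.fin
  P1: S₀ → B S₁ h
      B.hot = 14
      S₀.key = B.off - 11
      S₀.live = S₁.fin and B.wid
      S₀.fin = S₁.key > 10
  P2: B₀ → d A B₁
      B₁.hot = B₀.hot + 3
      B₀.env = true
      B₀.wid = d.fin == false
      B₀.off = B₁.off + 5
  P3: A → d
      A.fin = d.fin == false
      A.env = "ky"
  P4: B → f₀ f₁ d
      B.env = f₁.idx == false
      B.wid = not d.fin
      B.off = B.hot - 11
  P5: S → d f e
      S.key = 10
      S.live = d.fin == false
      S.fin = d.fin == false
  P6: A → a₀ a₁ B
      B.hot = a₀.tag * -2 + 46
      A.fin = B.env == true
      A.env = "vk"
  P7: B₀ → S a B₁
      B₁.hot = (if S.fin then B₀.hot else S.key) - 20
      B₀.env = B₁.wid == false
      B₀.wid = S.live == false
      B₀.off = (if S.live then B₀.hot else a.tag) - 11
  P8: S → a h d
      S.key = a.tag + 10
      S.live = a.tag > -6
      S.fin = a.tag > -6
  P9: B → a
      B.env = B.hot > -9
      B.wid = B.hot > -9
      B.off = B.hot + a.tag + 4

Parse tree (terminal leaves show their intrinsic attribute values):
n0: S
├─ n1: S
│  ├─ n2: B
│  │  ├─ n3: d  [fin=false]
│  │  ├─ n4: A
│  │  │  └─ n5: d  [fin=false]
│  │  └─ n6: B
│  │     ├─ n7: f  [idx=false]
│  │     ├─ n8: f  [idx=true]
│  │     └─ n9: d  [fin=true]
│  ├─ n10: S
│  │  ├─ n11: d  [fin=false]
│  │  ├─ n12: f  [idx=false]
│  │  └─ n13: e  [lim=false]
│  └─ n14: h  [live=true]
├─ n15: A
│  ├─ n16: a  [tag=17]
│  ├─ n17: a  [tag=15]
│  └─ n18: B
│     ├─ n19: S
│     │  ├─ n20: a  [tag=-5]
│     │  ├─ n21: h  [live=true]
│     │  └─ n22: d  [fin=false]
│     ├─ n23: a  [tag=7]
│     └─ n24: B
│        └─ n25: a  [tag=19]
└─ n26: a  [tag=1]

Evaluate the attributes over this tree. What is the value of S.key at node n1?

1. n2.hot = 14  [14]
2. n3.fin = false  [terminal]
3. n5.fin = false  [terminal]
4. n4.fin = true  [d.fin == false]
5. n4.env = "ky"  ["ky"]
6. n6.hot = 17  [B₀.hot + 3]
7. n7.idx = false  [terminal]
8. n8.idx = true  [terminal]
9. n9.fin = true  [terminal]
10. n6.env = false  [f₁.idx == false]
11. n6.wid = false  [not d.fin]
12. n6.off = 6  [B.hot - 11]
13. n2.env = true  [true]
14. n2.wid = true  [d.fin == false]
15. n2.off = 11  [B₁.off + 5]
16. n11.fin = false  [terminal]
17. n12.idx = false  [terminal]
18. n13.lim = false  [terminal]
19. n10.key = 10  [10]
20. n10.live = true  [d.fin == false]
21. n10.fin = true  [d.fin == false]
22. n14.live = true  [terminal]
23. n1.key = 0  [B.off - 11]
24. n1.live = true  [S₁.fin and B.wid]
25. n1.fin = false  [S₁.key > 10]
26. n16.tag = 17  [terminal]
27. n17.tag = 15  [terminal]
28. n18.hot = 12  [a₀.tag * -2 + 46]
29. n20.tag = -5  [terminal]
30. n21.live = true  [terminal]
31. n22.fin = false  [terminal]
32. n19.key = 5  [a.tag + 10]
33. n19.live = true  [a.tag > -6]
34. n19.fin = true  [a.tag > -6]
35. n23.tag = 7  [terminal]
36. n24.hot = -8  [(if S.fin then B₀.hot else S.key) - 20]
37. n25.tag = 19  [terminal]
38. n24.env = true  [B.hot > -9]
39. n24.wid = true  [B.hot > -9]
40. n24.off = 15  [B.hot + a.tag + 4]
41. n18.env = false  [B₁.wid == false]
42. n18.wid = false  [S.live == false]
43. n18.off = 1  [(if S.live then B₀.hot else a.tag) - 11]
44. n15.fin = false  [B.env == true]
45. n15.env = "vk"  ["vk"]
46. n26.tag = 1  [terminal]
47. n0.key = -2  [S₁.key - 2]
48. n0.live = true  [S₁.live == true]
49. n0.fin = true  [not A.fin]

0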